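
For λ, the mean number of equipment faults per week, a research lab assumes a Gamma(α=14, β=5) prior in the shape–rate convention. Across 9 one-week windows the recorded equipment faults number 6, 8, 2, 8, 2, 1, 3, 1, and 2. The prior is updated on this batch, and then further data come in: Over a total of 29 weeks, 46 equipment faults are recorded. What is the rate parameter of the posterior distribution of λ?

43

Total count: 6 + 8 + 2 + 8 + 2 + 1 + 3 + 1 + 2 = 33.
Total exposure: 9 weeks.
After the first batch: Gamma(14 + 33, 5 + 9) = Gamma(47, 14).
Total count 46 over total exposure 29 weeks.
After the second batch: Gamma(47 + 46, 14 + 29) = Gamma(93, 43).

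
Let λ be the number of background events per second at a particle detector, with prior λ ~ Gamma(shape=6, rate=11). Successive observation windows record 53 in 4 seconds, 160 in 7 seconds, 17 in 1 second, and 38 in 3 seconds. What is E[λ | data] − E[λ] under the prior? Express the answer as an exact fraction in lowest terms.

1429/143

Total count: 53 + 160 + 17 + 38 = 268.
Total exposure: 4 + 7 + 1 + 3 = 15 seconds.
Conjugate update: add total count to the shape and total exposure to the rate, giving Gamma(274, 26).
Posterior mean = 274/26 = 137/13; prior mean = 6/11 = 6/11. Difference = 137/13 − 6/11 = 1429/143.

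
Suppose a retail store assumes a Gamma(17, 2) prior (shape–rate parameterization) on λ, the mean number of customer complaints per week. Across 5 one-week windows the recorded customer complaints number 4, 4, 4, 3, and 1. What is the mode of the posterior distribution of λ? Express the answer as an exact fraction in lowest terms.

32/7

Total count: 4 + 4 + 4 + 3 + 1 = 16.
Total exposure: 5 weeks.
Posterior: α' = 17 + 16 = 33, β' = 2 + 5 = 7.
Posterior mode = (α'−1)/β' = 32/7.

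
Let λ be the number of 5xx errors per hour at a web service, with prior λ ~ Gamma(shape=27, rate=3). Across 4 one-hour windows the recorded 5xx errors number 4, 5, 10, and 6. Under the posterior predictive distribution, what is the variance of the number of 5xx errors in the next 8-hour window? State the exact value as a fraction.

Total count: 4 + 5 + 10 + 6 = 25.
Total exposure: 4 hours.
Conjugate update: add total count to the shape and total exposure to the rate, giving Gamma(52, 7).
The posterior predictive for a window of length T is Negative Binomial with variance T·α'·(β'+T)/β'² = 8·52·15/49 = 6240/49.

6240/49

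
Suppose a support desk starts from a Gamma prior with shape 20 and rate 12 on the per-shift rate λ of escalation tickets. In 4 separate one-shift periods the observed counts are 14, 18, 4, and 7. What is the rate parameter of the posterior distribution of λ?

Total count: 14 + 18 + 4 + 7 = 43.
Total exposure: 4 shifts.
The Gamma prior is conjugate for the Poisson rate, so λ | data ~ Gamma(20+43, 12+4) = Gamma(63, 16).

16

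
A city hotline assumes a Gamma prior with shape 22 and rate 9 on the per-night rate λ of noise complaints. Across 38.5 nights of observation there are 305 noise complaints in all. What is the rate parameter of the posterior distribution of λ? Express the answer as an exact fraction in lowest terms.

Total count 305 over total exposure 38.5 nights.
Gamma(α, β) with Poisson data over total exposure Σt gives posterior Gamma(α+Σx, β+Σt) = Gamma(327, 95/2).

95/2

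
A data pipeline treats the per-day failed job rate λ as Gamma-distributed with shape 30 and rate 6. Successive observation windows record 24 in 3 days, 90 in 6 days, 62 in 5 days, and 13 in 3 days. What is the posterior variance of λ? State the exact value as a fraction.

Total count: 24 + 90 + 62 + 13 = 189.
Total exposure: 3 + 6 + 5 + 3 = 17 days.
Gamma(α, β) with Poisson data over total exposure Σt gives posterior Gamma(α+Σx, β+Σt) = Gamma(219, 23).
Posterior variance = α'/β'² = 219/529.

219/529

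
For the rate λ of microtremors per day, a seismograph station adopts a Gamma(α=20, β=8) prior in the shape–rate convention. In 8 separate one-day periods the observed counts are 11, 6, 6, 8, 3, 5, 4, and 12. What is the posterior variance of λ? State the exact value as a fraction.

75/256

Total count: 11 + 6 + 6 + 8 + 3 + 5 + 4 + 12 = 55.
Total exposure: 8 days.
Posterior: α' = 20 + 55 = 75, β' = 8 + 8 = 16.
Posterior variance = α'/β'² = 75/256.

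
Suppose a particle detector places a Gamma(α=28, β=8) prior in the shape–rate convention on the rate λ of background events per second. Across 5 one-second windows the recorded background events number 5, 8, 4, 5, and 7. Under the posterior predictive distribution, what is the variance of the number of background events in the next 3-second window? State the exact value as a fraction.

Total count: 5 + 8 + 4 + 5 + 7 = 29.
Total exposure: 5 seconds.
By Gamma–Poisson conjugacy, the posterior is Gamma(α + Σx, β + Σt) = Gamma(28 + 29, 8 + 5) = Gamma(57, 13).
The posterior predictive for a window of length T is Negative Binomial with variance T·α'·(β'+T)/β'² = 3·57·16/169 = 2736/169.

2736/169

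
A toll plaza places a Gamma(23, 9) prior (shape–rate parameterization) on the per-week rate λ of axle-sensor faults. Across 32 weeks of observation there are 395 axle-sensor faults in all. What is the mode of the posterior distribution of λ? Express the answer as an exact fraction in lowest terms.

417/41

Total count 395 over total exposure 32 weeks.
Posterior: α' = 23 + 395 = 418, β' = 9 + 32 = 41.
Posterior mode = (α'−1)/β' = 417/41.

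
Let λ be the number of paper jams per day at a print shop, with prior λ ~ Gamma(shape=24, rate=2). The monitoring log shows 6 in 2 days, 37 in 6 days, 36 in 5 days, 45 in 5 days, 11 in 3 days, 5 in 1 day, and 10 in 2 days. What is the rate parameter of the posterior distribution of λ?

Total count: 6 + 37 + 36 + 45 + 11 + 5 + 10 = 150.
Total exposure: 2 + 6 + 5 + 5 + 3 + 1 + 2 = 24 days.
By Gamma–Poisson conjugacy, the posterior is Gamma(α + Σx, β + Σt) = Gamma(24 + 150, 2 + 24) = Gamma(174, 26).

26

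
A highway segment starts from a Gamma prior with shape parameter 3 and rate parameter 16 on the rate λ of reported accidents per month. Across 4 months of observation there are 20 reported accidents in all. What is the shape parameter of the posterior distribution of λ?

Total count 20 over total exposure 4 months.
Conjugate update: add total count to the shape and total exposure to the rate, giving Gamma(23, 20).

23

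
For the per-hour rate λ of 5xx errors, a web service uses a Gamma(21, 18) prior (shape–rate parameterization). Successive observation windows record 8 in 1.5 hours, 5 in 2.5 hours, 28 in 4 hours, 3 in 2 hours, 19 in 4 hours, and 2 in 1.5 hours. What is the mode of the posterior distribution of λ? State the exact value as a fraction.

170/67

Total count: 8 + 5 + 28 + 3 + 19 + 2 = 65.
Total exposure: 1.5 + 2.5 + 4 + 2 + 4 + 1.5 = 15.5 hours.
Gamma(α, β) with Poisson data over total exposure Σt gives posterior Gamma(α+Σx, β+Σt) = Gamma(86, 67/2).
Posterior mode = (α'−1)/β' = 85/(67/2) = 170/67.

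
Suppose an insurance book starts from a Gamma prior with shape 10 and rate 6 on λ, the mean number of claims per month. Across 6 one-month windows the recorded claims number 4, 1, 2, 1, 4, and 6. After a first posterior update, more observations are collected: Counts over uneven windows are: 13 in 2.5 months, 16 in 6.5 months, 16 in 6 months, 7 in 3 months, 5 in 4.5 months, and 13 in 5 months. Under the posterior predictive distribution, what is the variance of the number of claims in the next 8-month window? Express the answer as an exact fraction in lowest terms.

148960/6241

Total count: 4 + 1 + 2 + 1 + 4 + 6 = 18.
Total exposure: 6 months.
After the first batch: Gamma(10 + 18, 6 + 6) = Gamma(28, 12).
Total count: 13 + 16 + 16 + 7 + 5 + 13 = 70.
Total exposure: 2.5 + 6.5 + 6 + 3 + 4.5 + 5 = 27.5 months.
After the second batch: Gamma(28 + 70, 12 + 27.5) = Gamma(98, 79/2).
The posterior predictive for a window of length T is Negative Binomial with variance T·α'·(β'+T)/β'² = 8·98·(95/2)/(6241/4) = 148960/6241.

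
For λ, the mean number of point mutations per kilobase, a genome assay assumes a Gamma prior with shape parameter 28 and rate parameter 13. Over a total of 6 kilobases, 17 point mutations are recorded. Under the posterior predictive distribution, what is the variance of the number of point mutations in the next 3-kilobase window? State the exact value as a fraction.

Total count 17 over total exposure 6 kilobases.
The Gamma prior is conjugate for the Poisson rate, so λ | data ~ Gamma(28+17, 13+6) = Gamma(45, 19).
The posterior predictive for a window of length T is Negative Binomial with variance T·α'·(β'+T)/β'² = 3·45·22/361 = 2970/361.

2970/361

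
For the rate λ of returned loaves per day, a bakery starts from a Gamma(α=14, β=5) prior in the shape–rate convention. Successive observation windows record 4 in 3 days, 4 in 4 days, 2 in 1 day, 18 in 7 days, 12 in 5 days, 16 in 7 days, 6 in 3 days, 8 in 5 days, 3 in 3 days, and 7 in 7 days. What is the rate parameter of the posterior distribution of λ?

50

Total count: 4 + 4 + 2 + 18 + 12 + 16 + 6 + 8 + 3 + 7 = 80.
Total exposure: 3 + 4 + 1 + 7 + 5 + 7 + 3 + 5 + 3 + 7 = 45 days.
Posterior: α' = 14 + 80 = 94, β' = 5 + 45 = 50.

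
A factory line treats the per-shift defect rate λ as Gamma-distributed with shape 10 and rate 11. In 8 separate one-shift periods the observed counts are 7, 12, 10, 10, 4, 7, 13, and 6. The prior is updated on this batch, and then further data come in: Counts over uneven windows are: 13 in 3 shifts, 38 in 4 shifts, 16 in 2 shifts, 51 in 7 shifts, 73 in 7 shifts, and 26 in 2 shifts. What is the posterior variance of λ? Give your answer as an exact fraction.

37/242

Total count: 7 + 12 + 10 + 10 + 4 + 7 + 13 + 6 = 69.
Total exposure: 8 shifts.
After the first batch: Gamma(10 + 69, 11 + 8) = Gamma(79, 19).
Total count: 13 + 38 + 16 + 51 + 73 + 26 = 217.
Total exposure: 3 + 4 + 2 + 7 + 7 + 2 = 25 shifts.
After the second batch: Gamma(79 + 217, 19 + 25) = Gamma(296, 44).
Posterior variance = α'/β'² = 296/1936 = 37/242.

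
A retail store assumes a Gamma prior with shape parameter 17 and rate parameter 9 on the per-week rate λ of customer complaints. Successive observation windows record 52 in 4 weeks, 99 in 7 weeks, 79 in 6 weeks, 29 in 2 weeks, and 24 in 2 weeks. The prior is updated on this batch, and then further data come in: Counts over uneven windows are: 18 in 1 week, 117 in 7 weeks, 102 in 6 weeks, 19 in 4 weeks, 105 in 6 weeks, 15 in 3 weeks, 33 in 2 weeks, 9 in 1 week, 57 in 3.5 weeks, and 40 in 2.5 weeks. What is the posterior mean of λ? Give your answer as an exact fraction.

Total count: 52 + 99 + 79 + 29 + 24 = 283.
Total exposure: 4 + 7 + 6 + 2 + 2 = 21 weeks.
After the first batch: Gamma(17 + 283, 9 + 21) = Gamma(300, 30).
Total count: 18 + 117 + 102 + 19 + 105 + 15 + 33 + 9 + 57 + 40 = 515.
Total exposure: 1 + 7 + 6 + 4 + 6 + 3 + 2 + 1 + 3.5 + 2.5 = 36 weeks.
After the second batch: Gamma(300 + 515, 30 + 36) = Gamma(815, 66).
Posterior mean = α'/β' = 815/66.

815/66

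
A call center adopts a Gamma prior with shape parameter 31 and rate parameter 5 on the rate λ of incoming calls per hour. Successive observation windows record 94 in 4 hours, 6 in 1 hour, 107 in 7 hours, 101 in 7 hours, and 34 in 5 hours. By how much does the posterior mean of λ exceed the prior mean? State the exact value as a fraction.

Total count: 94 + 6 + 107 + 101 + 34 = 342.
Total exposure: 4 + 1 + 7 + 7 + 5 = 24 hours.
By Gamma–Poisson conjugacy, the posterior is Gamma(α + Σx, β + Σt) = Gamma(31 + 342, 5 + 24) = Gamma(373, 29).
Posterior mean = 373/29 = 373/29; prior mean = 31/5 = 31/5. Difference = 373/29 − 31/5 = 966/145.

966/145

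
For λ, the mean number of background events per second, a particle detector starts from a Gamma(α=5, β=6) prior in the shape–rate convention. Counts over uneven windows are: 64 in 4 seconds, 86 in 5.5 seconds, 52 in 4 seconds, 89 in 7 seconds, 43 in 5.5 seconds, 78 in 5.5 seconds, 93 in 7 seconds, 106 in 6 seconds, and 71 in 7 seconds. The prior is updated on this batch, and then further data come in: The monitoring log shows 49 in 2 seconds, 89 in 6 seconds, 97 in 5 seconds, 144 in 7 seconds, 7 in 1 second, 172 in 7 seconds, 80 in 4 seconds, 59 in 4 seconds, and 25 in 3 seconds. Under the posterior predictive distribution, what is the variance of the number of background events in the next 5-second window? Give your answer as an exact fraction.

2860270/37249

Total count: 64 + 86 + 52 + 89 + 43 + 78 + 93 + 106 + 71 = 682.
Total exposure: 4 + 5.5 + 4 + 7 + 5.5 + 5.5 + 7 + 6 + 7 = 51.5 seconds.
After the first batch: Gamma(5 + 682, 6 + 51.5) = Gamma(687, 115/2).
Total count: 49 + 89 + 97 + 144 + 7 + 172 + 80 + 59 + 25 = 722.
Total exposure: 2 + 6 + 5 + 7 + 1 + 7 + 4 + 4 + 3 = 39 seconds.
After the second batch: Gamma(687 + 722, 115/2 + 39) = Gamma(1409, 193/2).
The posterior predictive for a window of length T is Negative Binomial with variance T·α'·(β'+T)/β'² = 5·1409·(203/2)/(37249/4) = 2860270/37249.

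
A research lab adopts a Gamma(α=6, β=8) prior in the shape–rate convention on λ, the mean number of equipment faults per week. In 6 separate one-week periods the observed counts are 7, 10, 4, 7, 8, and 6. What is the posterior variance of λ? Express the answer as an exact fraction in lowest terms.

12/49

Total count: 7 + 10 + 4 + 7 + 8 + 6 = 42.
Total exposure: 6 weeks.
The Gamma prior is conjugate for the Poisson rate, so λ | data ~ Gamma(6+42, 8+6) = Gamma(48, 14).
Posterior variance = α'/β'² = 48/196 = 12/49.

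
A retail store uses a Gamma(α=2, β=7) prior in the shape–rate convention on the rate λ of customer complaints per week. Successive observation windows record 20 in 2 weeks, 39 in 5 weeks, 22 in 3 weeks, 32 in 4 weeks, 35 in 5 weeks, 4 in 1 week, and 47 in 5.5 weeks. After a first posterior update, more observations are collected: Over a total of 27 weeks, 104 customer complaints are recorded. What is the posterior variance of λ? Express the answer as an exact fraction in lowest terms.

1220/14161

Total count: 20 + 39 + 22 + 32 + 35 + 4 + 47 = 199.
Total exposure: 2 + 5 + 3 + 4 + 5 + 1 + 5.5 = 25.5 weeks.
After the first batch: Gamma(2 + 199, 7 + 25.5) = Gamma(201, 65/2).
Total count 104 over total exposure 27 weeks.
After the second batch: Gamma(201 + 104, 65/2 + 27) = Gamma(305, 119/2).
Posterior variance = α'/β'² = 305/(14161/4) = 1220/14161.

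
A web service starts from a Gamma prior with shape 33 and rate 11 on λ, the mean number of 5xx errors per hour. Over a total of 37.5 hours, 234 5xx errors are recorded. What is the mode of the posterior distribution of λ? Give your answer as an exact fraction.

532/97

Total count 234 over total exposure 37.5 hours.
The Gamma prior is conjugate for the Poisson rate, so λ | data ~ Gamma(33+234, 11+37.5) = Gamma(267, 97/2).
Posterior mode = (α'−1)/β' = 266/(97/2) = 532/97.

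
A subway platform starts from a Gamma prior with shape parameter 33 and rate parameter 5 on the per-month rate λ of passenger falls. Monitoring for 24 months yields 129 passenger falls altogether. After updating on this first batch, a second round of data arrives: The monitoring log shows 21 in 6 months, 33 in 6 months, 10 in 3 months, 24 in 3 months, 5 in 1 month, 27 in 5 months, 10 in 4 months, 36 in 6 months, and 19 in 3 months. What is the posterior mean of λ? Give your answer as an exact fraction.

Total count 129 over total exposure 24 months.
After the first batch: Gamma(33 + 129, 5 + 24) = Gamma(162, 29).
Total count: 21 + 33 + 10 + 24 + 5 + 27 + 10 + 36 + 19 = 185.
Total exposure: 6 + 6 + 3 + 3 + 1 + 5 + 4 + 6 + 3 = 37 months.
After the second batch: Gamma(162 + 185, 29 + 37) = Gamma(347, 66).
Posterior mean = α'/β' = 347/66.

347/66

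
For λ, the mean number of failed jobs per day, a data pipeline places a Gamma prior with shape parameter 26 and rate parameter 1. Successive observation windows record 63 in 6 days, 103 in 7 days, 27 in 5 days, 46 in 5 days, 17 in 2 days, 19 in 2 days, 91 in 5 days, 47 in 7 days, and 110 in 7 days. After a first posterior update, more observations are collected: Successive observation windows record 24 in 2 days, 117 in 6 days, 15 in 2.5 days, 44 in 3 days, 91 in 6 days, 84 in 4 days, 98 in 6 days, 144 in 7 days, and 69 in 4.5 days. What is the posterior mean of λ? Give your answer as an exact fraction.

1235/88

Total count: 63 + 103 + 27 + 46 + 17 + 19 + 91 + 47 + 110 = 523.
Total exposure: 6 + 7 + 5 + 5 + 2 + 2 + 5 + 7 + 7 = 46 days.
After the first batch: Gamma(26 + 523, 1 + 46) = Gamma(549, 47).
Total count: 24 + 117 + 15 + 44 + 91 + 84 + 98 + 144 + 69 = 686.
Total exposure: 2 + 6 + 2.5 + 3 + 6 + 4 + 6 + 7 + 4.5 = 41 days.
After the second batch: Gamma(549 + 686, 47 + 41) = Gamma(1235, 88).
Posterior mean = α'/β' = 1235/88.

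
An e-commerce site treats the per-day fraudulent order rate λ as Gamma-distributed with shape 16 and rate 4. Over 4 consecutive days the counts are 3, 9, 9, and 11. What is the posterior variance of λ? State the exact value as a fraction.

3/4

Total count: 3 + 9 + 9 + 11 = 32.
Total exposure: 4 days.
By Gamma–Poisson conjugacy, the posterior is Gamma(α + Σx, β + Σt) = Gamma(16 + 32, 4 + 4) = Gamma(48, 8).
Posterior variance = α'/β'² = 48/64 = 3/4.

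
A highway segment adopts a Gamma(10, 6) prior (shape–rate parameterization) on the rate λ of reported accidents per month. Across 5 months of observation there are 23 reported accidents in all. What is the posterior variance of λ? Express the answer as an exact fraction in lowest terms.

Total count 23 over total exposure 5 months.
Gamma(α, β) with Poisson data over total exposure Σt gives posterior Gamma(α+Σx, β+Σt) = Gamma(33, 11).
Posterior variance = α'/β'² = 33/121 = 3/11.

3/11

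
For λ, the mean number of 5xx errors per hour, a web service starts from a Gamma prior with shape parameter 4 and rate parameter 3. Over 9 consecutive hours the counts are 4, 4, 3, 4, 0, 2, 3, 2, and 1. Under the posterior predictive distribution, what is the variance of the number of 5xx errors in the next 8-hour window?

Total count: 4 + 4 + 3 + 4 + 0 + 2 + 3 + 2 + 1 = 23.
Total exposure: 9 hours.
By Gamma–Poisson conjugacy, the posterior is Gamma(α + Σx, β + Σt) = Gamma(4 + 23, 3 + 9) = Gamma(27, 12).
The posterior predictive for a window of length T is Negative Binomial with variance T·α'·(β'+T)/β'² = 8·27·20/144 = 30.

30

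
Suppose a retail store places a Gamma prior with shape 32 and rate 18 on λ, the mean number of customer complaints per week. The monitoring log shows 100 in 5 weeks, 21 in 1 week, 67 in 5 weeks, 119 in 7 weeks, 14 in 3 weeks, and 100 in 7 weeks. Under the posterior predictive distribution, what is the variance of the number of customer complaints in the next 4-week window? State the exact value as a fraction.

Total count: 100 + 21 + 67 + 119 + 14 + 100 = 421.
Total exposure: 5 + 1 + 5 + 7 + 3 + 7 = 28 weeks.
Posterior: α' = 32 + 421 = 453, β' = 18 + 28 = 46.
The posterior predictive for a window of length T is Negative Binomial with variance T·α'·(β'+T)/β'² = 4·453·50/2116 = 22650/529.

22650/529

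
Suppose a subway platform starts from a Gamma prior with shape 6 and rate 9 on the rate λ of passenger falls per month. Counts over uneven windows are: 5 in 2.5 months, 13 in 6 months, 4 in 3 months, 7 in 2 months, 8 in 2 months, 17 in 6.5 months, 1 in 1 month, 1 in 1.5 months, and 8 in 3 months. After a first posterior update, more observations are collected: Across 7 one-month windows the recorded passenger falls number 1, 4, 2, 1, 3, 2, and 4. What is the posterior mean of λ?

2

Total count: 5 + 13 + 4 + 7 + 8 + 17 + 1 + 1 + 8 = 64.
Total exposure: 2.5 + 6 + 3 + 2 + 2 + 6.5 + 1 + 1.5 + 3 = 27.5 months.
After the first batch: Gamma(6 + 64, 9 + 27.5) = Gamma(70, 73/2).
Total count: 1 + 4 + 2 + 1 + 3 + 2 + 4 = 17.
Total exposure: 7 months.
After the second batch: Gamma(70 + 17, 73/2 + 7) = Gamma(87, 87/2).
Posterior mean = α'/β' = 87/(87/2) = 2.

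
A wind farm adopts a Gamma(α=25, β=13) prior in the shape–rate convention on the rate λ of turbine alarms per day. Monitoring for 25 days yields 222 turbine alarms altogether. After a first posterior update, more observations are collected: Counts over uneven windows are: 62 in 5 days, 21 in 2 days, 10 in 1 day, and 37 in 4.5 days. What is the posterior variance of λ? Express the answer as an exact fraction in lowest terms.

Total count 222 over total exposure 25 days.
After the first batch: Gamma(25 + 222, 13 + 25) = Gamma(247, 38).
Total count: 62 + 21 + 10 + 37 = 130.
Total exposure: 5 + 2 + 1 + 4.5 = 12.5 days.
After the second batch: Gamma(247 + 130, 38 + 12.5) = Gamma(377, 101/2).
Posterior variance = α'/β'² = 377/(10201/4) = 1508/10201.

1508/10201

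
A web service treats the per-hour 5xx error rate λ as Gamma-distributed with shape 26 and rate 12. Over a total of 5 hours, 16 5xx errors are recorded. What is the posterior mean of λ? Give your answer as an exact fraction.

Total count 16 over total exposure 5 hours.
Conjugate update: add total count to the shape and total exposure to the rate, giving Gamma(42, 17).
Posterior mean = α'/β' = 42/17.

42/17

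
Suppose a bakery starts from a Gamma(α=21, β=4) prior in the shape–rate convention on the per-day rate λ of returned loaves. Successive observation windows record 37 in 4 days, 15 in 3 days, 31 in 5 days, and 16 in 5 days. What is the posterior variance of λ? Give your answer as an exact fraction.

Total count: 37 + 15 + 31 + 16 = 99.
Total exposure: 4 + 3 + 5 + 5 = 17 days.
Conjugate update: add total count to the shape and total exposure to the rate, giving Gamma(120, 21).
Posterior variance = α'/β'² = 120/441 = 40/147.

40/147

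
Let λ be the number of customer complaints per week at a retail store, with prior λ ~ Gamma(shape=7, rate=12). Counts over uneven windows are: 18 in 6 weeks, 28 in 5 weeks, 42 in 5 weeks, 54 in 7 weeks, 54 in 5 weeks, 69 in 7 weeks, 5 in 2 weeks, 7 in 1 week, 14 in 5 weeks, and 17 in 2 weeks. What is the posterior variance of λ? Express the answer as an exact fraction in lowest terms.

35/361

Total count: 18 + 28 + 42 + 54 + 54 + 69 + 5 + 7 + 14 + 17 = 308.
Total exposure: 6 + 5 + 5 + 7 + 5 + 7 + 2 + 1 + 5 + 2 = 45 weeks.
Conjugate update: add total count to the shape and total exposure to the rate, giving Gamma(315, 57).
Posterior variance = α'/β'² = 315/3249 = 35/361.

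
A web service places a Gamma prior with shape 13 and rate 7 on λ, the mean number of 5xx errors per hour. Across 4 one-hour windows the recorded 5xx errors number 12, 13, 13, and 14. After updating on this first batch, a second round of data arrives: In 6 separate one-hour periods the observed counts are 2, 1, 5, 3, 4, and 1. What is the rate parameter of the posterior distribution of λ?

Total count: 12 + 13 + 13 + 14 = 52.
Total exposure: 4 hours.
After the first batch: Gamma(13 + 52, 7 + 4) = Gamma(65, 11).
Total count: 2 + 1 + 5 + 3 + 4 + 1 = 16.
Total exposure: 6 hours.
After the second batch: Gamma(65 + 16, 11 + 6) = Gamma(81, 17).

17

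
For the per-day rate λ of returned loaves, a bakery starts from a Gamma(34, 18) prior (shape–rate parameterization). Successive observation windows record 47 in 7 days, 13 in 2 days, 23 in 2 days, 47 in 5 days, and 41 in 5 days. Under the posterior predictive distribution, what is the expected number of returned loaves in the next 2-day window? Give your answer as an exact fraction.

410/39

Total count: 47 + 13 + 23 + 47 + 41 = 171.
Total exposure: 7 + 2 + 2 + 5 + 5 = 21 days.
Gamma(α, β) with Poisson data over total exposure Σt gives posterior Gamma(α+Σx, β+Σt) = Gamma(205, 39).
Predictive mean over a 2-day window = T·E[λ|data] = 2·205/39 = 410/39.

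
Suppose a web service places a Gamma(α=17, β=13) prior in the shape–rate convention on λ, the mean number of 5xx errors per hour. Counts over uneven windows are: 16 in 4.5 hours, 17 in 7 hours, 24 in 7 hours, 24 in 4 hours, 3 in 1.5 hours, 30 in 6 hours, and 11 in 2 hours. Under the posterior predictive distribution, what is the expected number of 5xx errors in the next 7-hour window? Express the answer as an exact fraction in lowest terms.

994/45

Total count: 16 + 17 + 24 + 24 + 3 + 30 + 11 = 125.
Total exposure: 4.5 + 7 + 7 + 4 + 1.5 + 6 + 2 = 32 hours.
By Gamma–Poisson conjugacy, the posterior is Gamma(α + Σx, β + Σt) = Gamma(17 + 125, 13 + 32) = Gamma(142, 45).
Predictive mean over a 7-hour window = T·E[λ|data] = 7·142/45 = 994/45.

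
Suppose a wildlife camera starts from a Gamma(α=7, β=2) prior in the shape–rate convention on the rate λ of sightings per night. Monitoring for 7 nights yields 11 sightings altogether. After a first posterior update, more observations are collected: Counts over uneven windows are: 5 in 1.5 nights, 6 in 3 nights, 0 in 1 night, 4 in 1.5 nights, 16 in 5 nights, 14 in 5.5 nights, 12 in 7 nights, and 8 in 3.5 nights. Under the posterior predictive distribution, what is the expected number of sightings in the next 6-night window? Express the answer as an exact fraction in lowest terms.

498/37

Total count 11 over total exposure 7 nights.
After the first batch: Gamma(7 + 11, 2 + 7) = Gamma(18, 9).
Total count: 5 + 6 + 0 + 4 + 16 + 14 + 12 + 8 = 65.
Total exposure: 1.5 + 3 + 1 + 1.5 + 5 + 5.5 + 7 + 3.5 = 28 nights.
After the second batch: Gamma(18 + 65, 9 + 28) = Gamma(83, 37).
Predictive mean over a 6-night window = T·E[λ|data] = 6·83/37 = 498/37.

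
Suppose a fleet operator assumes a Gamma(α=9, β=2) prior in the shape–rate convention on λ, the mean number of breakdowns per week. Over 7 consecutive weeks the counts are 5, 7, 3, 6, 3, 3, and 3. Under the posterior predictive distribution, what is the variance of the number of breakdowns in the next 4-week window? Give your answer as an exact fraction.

Total count: 5 + 7 + 3 + 6 + 3 + 3 + 3 = 30.
Total exposure: 7 weeks.
Gamma(α, β) with Poisson data over total exposure Σt gives posterior Gamma(α+Σx, β+Σt) = Gamma(39, 9).
The posterior predictive for a window of length T is Negative Binomial with variance T·α'·(β'+T)/β'² = 4·39·13/81 = 676/27.

676/27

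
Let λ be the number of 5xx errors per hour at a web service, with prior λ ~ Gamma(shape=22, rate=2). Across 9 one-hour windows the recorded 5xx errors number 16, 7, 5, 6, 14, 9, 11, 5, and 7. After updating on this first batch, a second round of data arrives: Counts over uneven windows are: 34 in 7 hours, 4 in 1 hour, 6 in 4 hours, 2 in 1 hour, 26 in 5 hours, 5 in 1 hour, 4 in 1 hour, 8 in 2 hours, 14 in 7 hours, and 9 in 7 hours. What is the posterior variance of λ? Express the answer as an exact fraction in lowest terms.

214/2209

Total count: 16 + 7 + 5 + 6 + 14 + 9 + 11 + 5 + 7 = 80.
Total exposure: 9 hours.
After the first batch: Gamma(22 + 80, 2 + 9) = Gamma(102, 11).
Total count: 34 + 4 + 6 + 2 + 26 + 5 + 4 + 8 + 14 + 9 = 112.
Total exposure: 7 + 1 + 4 + 1 + 5 + 1 + 1 + 2 + 7 + 7 = 36 hours.
After the second batch: Gamma(102 + 112, 11 + 36) = Gamma(214, 47).
Posterior variance = α'/β'² = 214/2209.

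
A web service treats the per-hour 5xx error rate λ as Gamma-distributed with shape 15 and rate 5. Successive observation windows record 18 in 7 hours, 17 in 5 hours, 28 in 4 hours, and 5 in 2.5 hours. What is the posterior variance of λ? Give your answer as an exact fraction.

332/2209

Total count: 18 + 17 + 28 + 5 = 68.
Total exposure: 7 + 5 + 4 + 2.5 = 18.5 hours.
The Gamma prior is conjugate for the Poisson rate, so λ | data ~ Gamma(15+68, 5+18.5) = Gamma(83, 47/2).
Posterior variance = α'/β'² = 83/(2209/4) = 332/2209.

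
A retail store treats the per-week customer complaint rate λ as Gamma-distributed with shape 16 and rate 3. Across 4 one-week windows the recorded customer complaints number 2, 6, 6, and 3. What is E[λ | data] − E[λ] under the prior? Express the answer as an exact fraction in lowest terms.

-13/21

Total count: 2 + 6 + 6 + 3 = 17.
Total exposure: 4 weeks.
Posterior: α' = 16 + 17 = 33, β' = 3 + 4 = 7.
Posterior mean = 33/7 = 33/7; prior mean = 16/3 = 16/3. Difference = 33/7 − 16/3 = -13/21.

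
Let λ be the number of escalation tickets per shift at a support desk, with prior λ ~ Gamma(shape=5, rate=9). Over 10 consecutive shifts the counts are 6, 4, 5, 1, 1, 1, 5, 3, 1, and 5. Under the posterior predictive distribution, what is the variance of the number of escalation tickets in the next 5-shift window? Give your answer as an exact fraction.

4440/361

Total count: 6 + 4 + 5 + 1 + 1 + 1 + 5 + 3 + 1 + 5 = 32.
Total exposure: 10 shifts.
By Gamma–Poisson conjugacy, the posterior is Gamma(α + Σx, β + Σt) = Gamma(5 + 32, 9 + 10) = Gamma(37, 19).
The posterior predictive for a window of length T is Negative Binomial with variance T·α'·(β'+T)/β'² = 5·37·24/361 = 4440/361.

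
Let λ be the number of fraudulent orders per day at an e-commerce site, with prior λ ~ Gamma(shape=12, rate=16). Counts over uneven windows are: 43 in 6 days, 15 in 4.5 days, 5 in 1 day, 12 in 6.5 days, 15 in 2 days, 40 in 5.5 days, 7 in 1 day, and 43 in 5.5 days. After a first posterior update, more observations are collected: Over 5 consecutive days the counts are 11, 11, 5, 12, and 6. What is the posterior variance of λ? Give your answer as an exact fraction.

237/2809

Total count: 43 + 15 + 5 + 12 + 15 + 40 + 7 + 43 = 180.
Total exposure: 6 + 4.5 + 1 + 6.5 + 2 + 5.5 + 1 + 5.5 = 32 days.
After the first batch: Gamma(12 + 180, 16 + 32) = Gamma(192, 48).
Total count: 11 + 11 + 5 + 12 + 6 = 45.
Total exposure: 5 days.
After the second batch: Gamma(192 + 45, 48 + 5) = Gamma(237, 53).
Posterior variance = α'/β'² = 237/2809.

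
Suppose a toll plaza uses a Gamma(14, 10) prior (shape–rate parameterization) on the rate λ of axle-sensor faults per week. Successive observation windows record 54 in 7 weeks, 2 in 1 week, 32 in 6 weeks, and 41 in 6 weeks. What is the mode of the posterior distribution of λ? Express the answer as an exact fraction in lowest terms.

Total count: 54 + 2 + 32 + 41 = 129.
Total exposure: 7 + 1 + 6 + 6 = 20 weeks.
Conjugate update: add total count to the shape and total exposure to the rate, giving Gamma(143, 30).
Posterior mode = (α'−1)/β' = 142/30 = 71/15.

71/15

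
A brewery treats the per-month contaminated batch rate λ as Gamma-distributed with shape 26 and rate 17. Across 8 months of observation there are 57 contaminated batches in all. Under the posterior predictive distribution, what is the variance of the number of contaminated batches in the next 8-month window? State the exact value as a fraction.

21912/625

Total count 57 over total exposure 8 months.
Gamma(α, β) with Poisson data over total exposure Σt gives posterior Gamma(α+Σx, β+Σt) = Gamma(83, 25).
The posterior predictive for a window of length T is Negative Binomial with variance T·α'·(β'+T)/β'² = 8·83·33/625 = 21912/625.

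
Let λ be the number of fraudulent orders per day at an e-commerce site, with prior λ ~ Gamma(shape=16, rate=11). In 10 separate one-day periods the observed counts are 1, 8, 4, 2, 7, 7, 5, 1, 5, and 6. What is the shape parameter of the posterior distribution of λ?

62

Total count: 1 + 8 + 4 + 2 + 7 + 7 + 5 + 1 + 5 + 6 = 46.
Total exposure: 10 days.
Gamma(α, β) with Poisson data over total exposure Σt gives posterior Gamma(α+Σx, β+Σt) = Gamma(62, 21).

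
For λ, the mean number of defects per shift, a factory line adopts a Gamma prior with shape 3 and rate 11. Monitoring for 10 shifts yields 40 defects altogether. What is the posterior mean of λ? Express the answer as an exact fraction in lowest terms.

43/21

Total count 40 over total exposure 10 shifts.
Conjugate update: add total count to the shape and total exposure to the rate, giving Gamma(43, 21).
Posterior mean = α'/β' = 43/21.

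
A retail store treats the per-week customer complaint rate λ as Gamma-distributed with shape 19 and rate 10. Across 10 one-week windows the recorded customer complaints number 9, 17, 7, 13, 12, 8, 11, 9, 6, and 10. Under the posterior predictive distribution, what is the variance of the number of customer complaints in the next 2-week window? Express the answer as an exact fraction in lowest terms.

Total count: 9 + 17 + 7 + 13 + 12 + 8 + 11 + 9 + 6 + 10 = 102.
Total exposure: 10 weeks.
By Gamma–Poisson conjugacy, the posterior is Gamma(α + Σx, β + Σt) = Gamma(19 + 102, 10 + 10) = Gamma(121, 20).
The posterior predictive for a window of length T is Negative Binomial with variance T·α'·(β'+T)/β'² = 2·121·22/400 = 1331/100.

1331/100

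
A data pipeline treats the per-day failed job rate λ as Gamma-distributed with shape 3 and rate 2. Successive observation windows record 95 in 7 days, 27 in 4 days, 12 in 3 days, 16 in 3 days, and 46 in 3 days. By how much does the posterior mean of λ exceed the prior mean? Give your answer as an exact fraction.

83/11

Total count: 95 + 27 + 12 + 16 + 46 = 196.
Total exposure: 7 + 4 + 3 + 3 + 3 = 20 days.
Posterior: α' = 3 + 196 = 199, β' = 2 + 20 = 22.
Posterior mean = 199/22 = 199/22; prior mean = 3/2 = 3/2. Difference = 199/22 − 3/2 = 83/11.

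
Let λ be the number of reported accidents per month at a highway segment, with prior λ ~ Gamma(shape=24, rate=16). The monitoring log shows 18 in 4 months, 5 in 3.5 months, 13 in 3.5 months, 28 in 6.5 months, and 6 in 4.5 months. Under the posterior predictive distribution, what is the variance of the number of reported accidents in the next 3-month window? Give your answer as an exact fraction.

5781/722

Total count: 18 + 5 + 13 + 28 + 6 = 70.
Total exposure: 4 + 3.5 + 3.5 + 6.5 + 4.5 = 22 months.
The Gamma prior is conjugate for the Poisson rate, so λ | data ~ Gamma(24+70, 16+22) = Gamma(94, 38).
The posterior predictive for a window of length T is Negative Binomial with variance T·α'·(β'+T)/β'² = 3·94·41/1444 = 5781/722.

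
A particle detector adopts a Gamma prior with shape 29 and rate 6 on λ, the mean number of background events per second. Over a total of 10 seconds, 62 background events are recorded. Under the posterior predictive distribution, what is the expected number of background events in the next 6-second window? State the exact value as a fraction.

273/8

Total count 62 over total exposure 10 seconds.
Conjugate update: add total count to the shape and total exposure to the rate, giving Gamma(91, 16).
Predictive mean over a 6-second window = T·E[λ|data] = 6·91/16 = 273/8.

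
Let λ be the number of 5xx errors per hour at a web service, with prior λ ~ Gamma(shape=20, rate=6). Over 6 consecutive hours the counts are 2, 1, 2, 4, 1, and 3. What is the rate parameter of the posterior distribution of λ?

12

Total count: 2 + 1 + 2 + 4 + 1 + 3 = 13.
Total exposure: 6 hours.
By Gamma–Poisson conjugacy, the posterior is Gamma(α + Σx, β + Σt) = Gamma(20 + 13, 6 + 6) = Gamma(33, 12).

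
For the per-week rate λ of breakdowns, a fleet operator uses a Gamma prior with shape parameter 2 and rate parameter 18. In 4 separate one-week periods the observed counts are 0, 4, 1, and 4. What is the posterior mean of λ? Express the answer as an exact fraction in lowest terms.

1/2

Total count: 0 + 4 + 1 + 4 = 9.
Total exposure: 4 weeks.
Posterior: α' = 2 + 9 = 11, β' = 18 + 4 = 22.
Posterior mean = α'/β' = 11/22 = 1/2.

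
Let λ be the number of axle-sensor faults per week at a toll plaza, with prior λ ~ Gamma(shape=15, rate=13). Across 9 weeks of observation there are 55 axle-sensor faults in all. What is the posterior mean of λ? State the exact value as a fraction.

Total count 55 over total exposure 9 weeks.
By Gamma–Poisson conjugacy, the posterior is Gamma(α + Σx, β + Σt) = Gamma(15 + 55, 13 + 9) = Gamma(70, 22).
Posterior mean = α'/β' = 70/22 = 35/11.

35/11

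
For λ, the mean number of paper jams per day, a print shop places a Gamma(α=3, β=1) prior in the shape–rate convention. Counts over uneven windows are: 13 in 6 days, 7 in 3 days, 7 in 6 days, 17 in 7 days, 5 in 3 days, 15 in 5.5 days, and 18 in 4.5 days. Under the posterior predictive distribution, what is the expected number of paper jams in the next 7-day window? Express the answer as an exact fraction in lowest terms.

Total count: 13 + 7 + 7 + 17 + 5 + 15 + 18 = 82.
Total exposure: 6 + 3 + 6 + 7 + 3 + 5.5 + 4.5 = 35 days.
By Gamma–Poisson conjugacy, the posterior is Gamma(α + Σx, β + Σt) = Gamma(3 + 82, 1 + 35) = Gamma(85, 36).
Predictive mean over a 7-day window = T·E[λ|data] = 7·85/36 = 595/36.

595/36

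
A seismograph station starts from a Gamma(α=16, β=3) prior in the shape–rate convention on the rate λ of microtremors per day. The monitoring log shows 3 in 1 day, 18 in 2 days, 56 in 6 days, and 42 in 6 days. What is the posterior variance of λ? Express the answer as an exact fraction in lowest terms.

Total count: 3 + 18 + 56 + 42 = 119.
Total exposure: 1 + 2 + 6 + 6 = 15 days.
By Gamma–Poisson conjugacy, the posterior is Gamma(α + Σx, β + Σt) = Gamma(16 + 119, 3 + 15) = Gamma(135, 18).
Posterior variance = α'/β'² = 135/324 = 5/12.

5/12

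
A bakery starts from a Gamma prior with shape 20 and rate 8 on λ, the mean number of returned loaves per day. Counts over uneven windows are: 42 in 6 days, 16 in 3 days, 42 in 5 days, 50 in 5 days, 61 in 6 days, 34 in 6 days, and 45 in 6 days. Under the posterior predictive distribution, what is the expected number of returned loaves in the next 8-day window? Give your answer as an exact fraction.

496/9

Total count: 42 + 16 + 42 + 50 + 61 + 34 + 45 = 290.
Total exposure: 6 + 3 + 5 + 5 + 6 + 6 + 6 = 37 days.
Conjugate update: add total count to the shape and total exposure to the rate, giving Gamma(310, 45).
Predictive mean over an 8-day window = T·E[λ|data] = 8·310/45 = 496/9.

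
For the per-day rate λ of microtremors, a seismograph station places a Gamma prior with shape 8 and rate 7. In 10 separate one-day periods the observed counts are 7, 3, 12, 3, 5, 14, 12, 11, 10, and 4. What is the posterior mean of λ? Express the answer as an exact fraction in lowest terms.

89/17

Total count: 7 + 3 + 12 + 3 + 5 + 14 + 12 + 11 + 10 + 4 = 81.
Total exposure: 10 days.
The Gamma prior is conjugate for the Poisson rate, so λ | data ~ Gamma(8+81, 7+10) = Gamma(89, 17).
Posterior mean = α'/β' = 89/17.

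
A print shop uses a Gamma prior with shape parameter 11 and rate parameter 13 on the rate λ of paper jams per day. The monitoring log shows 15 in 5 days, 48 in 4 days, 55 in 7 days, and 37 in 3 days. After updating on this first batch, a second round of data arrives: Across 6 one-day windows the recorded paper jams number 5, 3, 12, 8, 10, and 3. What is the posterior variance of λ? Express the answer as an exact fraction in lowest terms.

207/1444

Total count: 15 + 48 + 55 + 37 = 155.
Total exposure: 5 + 4 + 7 + 3 = 19 days.
After the first batch: Gamma(11 + 155, 13 + 19) = Gamma(166, 32).
Total count: 5 + 3 + 12 + 8 + 10 + 3 = 41.
Total exposure: 6 days.
After the second batch: Gamma(166 + 41, 32 + 6) = Gamma(207, 38).
Posterior variance = α'/β'² = 207/1444.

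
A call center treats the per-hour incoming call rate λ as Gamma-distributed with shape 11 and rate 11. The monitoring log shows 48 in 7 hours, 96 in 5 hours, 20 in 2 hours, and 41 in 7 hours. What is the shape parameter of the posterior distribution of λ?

Total count: 48 + 96 + 20 + 41 = 205.
Total exposure: 7 + 5 + 2 + 7 = 21 hours.
The Gamma prior is conjugate for the Poisson rate, so λ | data ~ Gamma(11+205, 11+21) = Gamma(216, 32).

216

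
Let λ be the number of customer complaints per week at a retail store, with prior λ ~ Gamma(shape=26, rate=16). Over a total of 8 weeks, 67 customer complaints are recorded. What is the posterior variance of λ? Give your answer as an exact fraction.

31/192

Total count 67 over total exposure 8 weeks.
The Gamma prior is conjugate for the Poisson rate, so λ | data ~ Gamma(26+67, 16+8) = Gamma(93, 24).
Posterior variance = α'/β'² = 93/576 = 31/192.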